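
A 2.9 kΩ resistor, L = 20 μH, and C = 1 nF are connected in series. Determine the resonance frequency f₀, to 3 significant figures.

ω₀ = 1/√(LC) = 1/√(2e-05 × 1e-09) = 7.071e+06 rad/s
f₀ = ω₀/(2π) = 1.13 MHz

1.13 MHz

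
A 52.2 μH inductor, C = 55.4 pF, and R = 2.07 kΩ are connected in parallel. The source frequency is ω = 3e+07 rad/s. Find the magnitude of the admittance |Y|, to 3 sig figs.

1.13 mS

X_L = ωL = 1570 Ω
X_C = 1/(ωC) = 602 Ω
Parallel: admittances add. Y = 1/R + 1/(jωL) + jωC
Y = (0.000483 + j0.00102) S
|Y| = 0.00113 S → |Z| = 1/|Y| = 884 Ω, ∠Z = −∠Y = -64.7°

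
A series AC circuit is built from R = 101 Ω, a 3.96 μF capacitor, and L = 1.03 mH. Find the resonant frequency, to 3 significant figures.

ω₀ = 1/√(LC) = 1/√(0.00103 × 3.96e-06) = 15660 rad/s
f₀ = ω₀/(2π) = 2.49 kHz

2.49 kHz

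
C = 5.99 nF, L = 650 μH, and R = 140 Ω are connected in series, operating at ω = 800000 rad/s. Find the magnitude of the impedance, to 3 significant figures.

341 Ω

X_L = ωL = 520 Ω
X_C = 1/(ωC) = 209 Ω
Net reactance X = X_L − X_C = 311 Ω
Z = 140 + j311 Ω
|Z| = √(140² + 311²) = 341 Ω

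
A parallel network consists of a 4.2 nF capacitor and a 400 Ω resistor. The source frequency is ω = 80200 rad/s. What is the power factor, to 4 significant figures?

X_C = 1/(ωC) = 2969 Ω
Parallel: admittances add. Y = 1/R + jωC
Y = (0.002500 + j0.0003368) S
|Y| = 0.002523 S → |Z| = 1/|Y| = 396.4 Ω, ∠Z = −∠Y = -7.674°
cos φ = cos(-7.674°) = 0.9910

0.9910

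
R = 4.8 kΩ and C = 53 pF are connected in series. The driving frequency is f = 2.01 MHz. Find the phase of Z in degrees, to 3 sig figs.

ω = 2πf = 1.263e+07 rad/s
X_C = 1/(ωC) = 1490 Ω
Z = 4800 − j1490 Ω
|Z| = √(4800² + 1490²) = 5030 Ω
∠Z = arctan(-1490/4800) = -17.3°

-17.3°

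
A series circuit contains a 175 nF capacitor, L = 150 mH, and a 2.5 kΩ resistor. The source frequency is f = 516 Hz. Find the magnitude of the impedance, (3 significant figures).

ω = 2πf = 3242 rad/s
X_L = ωL = 486 Ω
X_C = 1/(ωC) = 1760 Ω
Net reactance X = X_L − X_C = -1280 Ω
Z = 2500 − j1280 Ω
|Z| = √(2500² + 1280²) = 2810 Ω

2810 Ω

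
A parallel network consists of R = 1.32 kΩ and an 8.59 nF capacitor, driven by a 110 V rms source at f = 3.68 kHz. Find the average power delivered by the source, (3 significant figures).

ω = 2πf = 23120 rad/s
X_C = 1/(ωC) = 5030 Ω
Parallel: admittances add. Y = 1/R + jωC
Y = (0.000758 + j0.000199) S
|Y| = 0.000783 S → |Z| = 1/|Y| = 1280 Ω, ∠Z = −∠Y = -14.7°
I = V/|Z| = 86.1 mA
P = VI cos φ = 110 × 0.0861 × cos(-14.7°) = 9.17 W

9.17 W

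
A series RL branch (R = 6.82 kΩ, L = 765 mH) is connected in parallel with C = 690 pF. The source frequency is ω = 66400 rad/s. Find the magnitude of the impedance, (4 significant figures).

X_L = ωL = 50800 Ω
X_C = 1/(ωC) = 21830 Ω
Branch 1 (R+jX_L): Z₁ = 6820 + j50800 Ω, |Z₁| = 51250 Ω
Branch 2 (−jX_C): Z₂ = −j21830 Ω
Parallel: Z = Z₁Z₂/(Z₁+Z₂), |Z| = 37590 Ω, ∠Z = -84.40°

37590 Ω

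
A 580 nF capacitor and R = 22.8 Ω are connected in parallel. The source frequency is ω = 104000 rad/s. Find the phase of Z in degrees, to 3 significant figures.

X_C = 1/(ωC) = 16.6 Ω
Parallel: admittances add. Y = 1/R + jωC
Y = (0.0439 + j0.0603) S
|Y| = 0.0746 S → |Z| = 1/|Y| = 13.4 Ω, ∠Z = −∠Y = -54.0°

-54.0°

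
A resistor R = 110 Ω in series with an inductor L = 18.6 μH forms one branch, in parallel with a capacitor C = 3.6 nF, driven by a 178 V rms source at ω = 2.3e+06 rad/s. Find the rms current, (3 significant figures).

1.68 A

X_L = ωL = 42.8 Ω
X_C = 1/(ωC) = 121 Ω
Branch 1 (R+jX_L): Z₁ = 110 + j42.8 Ω, |Z₁| = 118 Ω
Branch 2 (−jX_C): Z₂ = −j121 Ω
Parallel: Z = Z₁Z₂/(Z₁+Z₂), |Z| = 106 Ω, ∠Z = -33.4°
I = V/|Z| = 178/106 = 1.68 A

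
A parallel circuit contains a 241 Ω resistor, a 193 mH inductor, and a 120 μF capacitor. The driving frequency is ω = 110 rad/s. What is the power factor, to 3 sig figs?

X_L = ωL = 21.2 Ω
X_C = 1/(ωC) = 75.8 Ω
Parallel: admittances add. Y = 1/R + 1/(jωL) + jωC
Y = (0.00415 − j0.0339) S
|Y| = 0.0342 S → |Z| = 1/|Y| = 29.3 Ω, ∠Z = −∠Y = 83.0°
cos φ = cos(83.0°) = 0.121

0.121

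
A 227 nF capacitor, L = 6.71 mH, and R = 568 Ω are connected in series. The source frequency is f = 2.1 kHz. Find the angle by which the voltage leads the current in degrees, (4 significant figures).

-23.36°

ω = 2πf = 13190 rad/s
X_L = ωL = 88.54 Ω
X_C = 1/(ωC) = 333.9 Ω
Net reactance X = X_L − X_C = -245.3 Ω
Z = 568.0 − j245.3 Ω
|Z| = √(568.0² + 245.3²) = 618.7 Ω
∠Z = arctan(-245.3/568.0) = -23.36°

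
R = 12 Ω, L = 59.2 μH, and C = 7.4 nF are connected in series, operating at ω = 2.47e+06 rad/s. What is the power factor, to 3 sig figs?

X_L = ωL = 146 Ω
X_C = 1/(ωC) = 54.7 Ω
Net reactance X = X_L − X_C = 91.5 Ω
Z = 12.0 + j91.5 Ω
|Z| = √(12.0² + 91.5²) = 92.3 Ω
∠Z = arctan(91.5/12.0) = 82.5°
cos φ = cos(82.5°) = 0.130

0.130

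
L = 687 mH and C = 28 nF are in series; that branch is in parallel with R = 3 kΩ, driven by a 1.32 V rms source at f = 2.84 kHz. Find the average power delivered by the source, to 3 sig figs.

ω = 2πf = 17840 rad/s
X_L = ωL = 12300 Ω
X_C = 1/(ωC) = 2000 Ω
Branch 1: Z₁ = R = 3000 Ω
Branch 2 (series LC): Z₂ = j(X_L − X_C) = j10300 Ω
Parallel: Z = Z₁Z₂/(Z₁+Z₂), |Z| = 2880 Ω, ∠Z = 16.3°
I = V/|Z| = 458 μA
P = VI cos φ = 1.32 × 0.000458 × cos(16.3°) = 581 μW

581 μW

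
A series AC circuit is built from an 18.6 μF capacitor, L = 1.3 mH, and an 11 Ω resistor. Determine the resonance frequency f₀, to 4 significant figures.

1.024 kHz

ω₀ = 1/√(LC) = 1/√(0.0013 × 1.86e-05) = 6431 rad/s
f₀ = ω₀/(2π) = 1.024 kHz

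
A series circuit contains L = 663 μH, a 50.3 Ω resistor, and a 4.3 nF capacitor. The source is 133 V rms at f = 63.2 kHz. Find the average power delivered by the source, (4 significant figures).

8.358 W

ω = 2πf = 397100 rad/s
X_L = ωL = 263.3 Ω
X_C = 1/(ωC) = 585.6 Ω
Net reactance X = X_L − X_C = -322.4 Ω
Z = 50.30 − j322.4 Ω
|Z| = √(50.30² + 322.4²) = 326.3 Ω
∠Z = arctan(-322.4/50.30) = -81.13°
I = V/|Z| = 407.6 mA
P = VI cos φ = 133 × 0.4076 × cos(-81.13°) = 8.358 W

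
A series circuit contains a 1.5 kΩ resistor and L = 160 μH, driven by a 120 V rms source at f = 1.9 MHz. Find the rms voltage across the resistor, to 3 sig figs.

74.1 V

ω = 2πf = 1.194e+07 rad/s
X_L = ωL = 1910 Ω
Z = 1500 + j1910 Ω
|Z| = √(1500² + 1910²) = 2430 Ω
I = V/|Z| = 49.4 mA
V_R = I·|Z_R| = 0.0494 × 1500 = 74.1 V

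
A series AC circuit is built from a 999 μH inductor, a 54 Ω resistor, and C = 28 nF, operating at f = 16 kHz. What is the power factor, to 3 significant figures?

0.207

ω = 2πf = 100500 rad/s
X_L = ωL = 100 Ω
X_C = 1/(ωC) = 355 Ω
Net reactance X = X_L − X_C = -255 Ω
Z = 54.0 − j255 Ω
|Z| = √(54.0² + 255²) = 260 Ω
∠Z = arctan(-255/54.0) = -78.0°
cos φ = cos(-78.0°) = 0.207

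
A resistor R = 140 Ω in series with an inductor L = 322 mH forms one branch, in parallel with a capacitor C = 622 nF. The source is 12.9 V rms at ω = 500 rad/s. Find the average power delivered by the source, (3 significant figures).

X_L = ωL = 161 Ω
X_C = 1/(ωC) = 3220 Ω
Branch 1 (R+jX_L): Z₁ = 140 + j161 Ω, |Z₁| = 213 Ω
Branch 2 (−jX_C): Z₂ = −j3220 Ω
Parallel: Z = Z₁Z₂/(Z₁+Z₂), |Z| = 224 Ω, ∠Z = 46.4°
I = V/|Z| = 57.5 mA
P = VI cos φ = 12.9 × 0.0575 × cos(46.4°) = 512 mW

512 mW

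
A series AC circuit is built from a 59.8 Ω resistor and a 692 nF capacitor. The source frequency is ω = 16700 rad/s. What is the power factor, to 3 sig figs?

0.569

X_C = 1/(ωC) = 86.5 Ω
Z = 59.8 − j86.5 Ω
|Z| = √(59.8² + 86.5²) = 105 Ω
∠Z = arctan(-86.5/59.8) = -55.4°
cos φ = cos(-55.4°) = 0.569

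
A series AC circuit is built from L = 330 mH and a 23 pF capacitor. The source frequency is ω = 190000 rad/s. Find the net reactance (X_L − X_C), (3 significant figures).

X_L = ωL = 62700 Ω
X_C = 1/(ωC) = 229000 Ω
X = 62700 − 229000 = -166000 Ω

-166000 Ω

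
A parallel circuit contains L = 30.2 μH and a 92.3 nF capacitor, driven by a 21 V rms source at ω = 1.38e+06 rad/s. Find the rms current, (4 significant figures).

2.171 A

X_L = ωL = 41.68 Ω
X_C = 1/(ωC) = 7.851 Ω
Parallel: admittances add. Y = 1/(jωL) + jωC
Y = (0 + j0.1034) S
|Y| = 0.1034 S → |Z| = 1/|Y| = 9.673 Ω, ∠Z = −∠Y = -90.00°
I = V/|Z| = 21/9.673 = 2.171 A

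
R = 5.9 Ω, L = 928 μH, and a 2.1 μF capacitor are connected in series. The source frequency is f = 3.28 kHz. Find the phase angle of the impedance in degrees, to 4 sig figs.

ω = 2πf = 20610 rad/s
X_L = ωL = 19.13 Ω
X_C = 1/(ωC) = 23.11 Ω
Net reactance X = X_L − X_C = -3.981 Ω
Z = 5.900 − j3.981 Ω
|Z| = √(5.900² + 3.981²) = 7.118 Ω
∠Z = arctan(-3.981/5.900) = -34.01°

-34.01°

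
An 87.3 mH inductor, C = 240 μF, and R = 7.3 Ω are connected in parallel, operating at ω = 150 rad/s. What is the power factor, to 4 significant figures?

X_L = ωL = 13.10 Ω
X_C = 1/(ωC) = 27.78 Ω
Parallel: admittances add. Y = 1/R + 1/(jωL) + jωC
Y = (0.1370 − j0.04037) S
|Y| = 0.1428 S → |Z| = 1/|Y| = 7.002 Ω, ∠Z = −∠Y = 16.42°
cos φ = cos(16.42°) = 0.9592

0.9592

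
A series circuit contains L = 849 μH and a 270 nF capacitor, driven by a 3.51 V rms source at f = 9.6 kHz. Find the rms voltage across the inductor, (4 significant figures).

ω = 2πf = 60320 rad/s
X_L = ωL = 51.21 Ω
X_C = 1/(ωC) = 61.40 Ω
Net reactance X = X_L − X_C = -10.19 Ω
Z = − j10.19 Ω
|Z| = √(0² + 10.19²) = 10.19 Ω
I = V/|Z| = 344.4 mA
V_L = I·|Z_L| = 0.3444 × 51.21 = 17.64 V

17.64 V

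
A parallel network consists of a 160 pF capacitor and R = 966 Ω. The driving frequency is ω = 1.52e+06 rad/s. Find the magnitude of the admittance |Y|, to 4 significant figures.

X_C = 1/(ωC) = 4112 Ω
Parallel: admittances add. Y = 1/R + jωC
Y = (0.001035 + j0.0002432) S
|Y| = 0.001063 S → |Z| = 1/|Y| = 940.4 Ω, ∠Z = −∠Y = -13.22°

1.063 mS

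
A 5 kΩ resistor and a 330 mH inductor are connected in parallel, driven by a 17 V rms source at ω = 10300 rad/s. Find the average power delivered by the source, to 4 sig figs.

57.80 mW

X_L = ωL = 3399 Ω
Parallel: admittances add. Y = 1/R + 1/(jωL)
Y = (0.0002000 − j0.0002942) S
|Y| = 0.0003557 S → |Z| = 1/|Y| = 2811 Ω, ∠Z = −∠Y = 55.79°
I = V/|Z| = 6.048 mA
P = VI cos φ = 17 × 0.006048 × cos(55.79°) = 57.80 mW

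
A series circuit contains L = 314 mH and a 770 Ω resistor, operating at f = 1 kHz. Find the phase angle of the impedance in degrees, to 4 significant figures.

ω = 2πf = 6283 rad/s
X_L = ωL = 1973 Ω
Z = 770.0 + j1973 Ω
|Z| = √(770.0² + 1973²) = 2118 Ω
∠Z = arctan(1973/770.0) = 68.68°

68.68°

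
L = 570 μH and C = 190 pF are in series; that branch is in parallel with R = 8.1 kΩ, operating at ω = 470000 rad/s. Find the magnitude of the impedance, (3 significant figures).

6510 Ω

X_L = ωL = 268 Ω
X_C = 1/(ωC) = 11200 Ω
Branch 1: Z₁ = R = 8100 Ω
Branch 2 (series LC): Z₂ = j(X_L − X_C) = −j10900 Ω
Parallel: Z = Z₁Z₂/(Z₁+Z₂), |Z| = 6510 Ω, ∠Z = -36.5°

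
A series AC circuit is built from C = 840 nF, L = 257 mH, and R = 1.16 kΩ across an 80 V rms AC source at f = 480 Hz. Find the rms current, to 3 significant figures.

65.5 mA

ω = 2πf = 3016 rad/s
X_L = ωL = 775 Ω
X_C = 1/(ωC) = 395 Ω
Net reactance X = X_L − X_C = 380 Ω
Z = 1160 + j380 Ω
|Z| = √(1160² + 380²) = 1220 Ω
I = V/|Z| = 80/1220 = 65.5 mA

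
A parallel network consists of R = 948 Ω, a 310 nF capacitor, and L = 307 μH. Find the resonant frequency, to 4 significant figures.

16.31 kHz

ω₀ = 1/√(LC) = 1/√(0.000307 × 3.1e-07) = 102500 rad/s
f₀ = ω₀/(2π) = 16.31 kHz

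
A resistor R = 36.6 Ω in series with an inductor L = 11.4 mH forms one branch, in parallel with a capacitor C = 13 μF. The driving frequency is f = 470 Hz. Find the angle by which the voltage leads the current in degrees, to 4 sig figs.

-59.15°

ω = 2πf = 2953 rad/s
X_L = ωL = 33.67 Ω
X_C = 1/(ωC) = 26.05 Ω
Branch 1 (R+jX_L): Z₁ = 36.60 + j33.67 Ω, |Z₁| = 49.73 Ω
Branch 2 (−jX_C): Z₂ = −j26.05 Ω
Parallel: Z = Z₁Z₂/(Z₁+Z₂), |Z| = 34.65 Ω, ∠Z = -59.15°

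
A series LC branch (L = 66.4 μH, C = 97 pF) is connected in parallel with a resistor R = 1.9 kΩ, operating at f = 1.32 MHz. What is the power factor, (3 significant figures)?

0.342

ω = 2πf = 8.294e+06 rad/s
X_L = ωL = 551 Ω
X_C = 1/(ωC) = 1240 Ω
Branch 1: Z₁ = R = 1900 Ω
Branch 2 (series LC): Z₂ = j(X_L − X_C) = −j692 Ω
Parallel: Z = Z₁Z₂/(Z₁+Z₂), |Z| = 650 Ω, ∠Z = -70.0°
cos φ = cos(-70.0°) = 0.342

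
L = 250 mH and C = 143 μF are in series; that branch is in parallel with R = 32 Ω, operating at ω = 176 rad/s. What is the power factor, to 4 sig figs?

X_L = ωL = 44.00 Ω
X_C = 1/(ωC) = 39.73 Ω
Branch 1: Z₁ = R = 32.00 Ω
Branch 2 (series LC): Z₂ = j(X_L − X_C) = j4.267 Ω
Parallel: Z = Z₁Z₂/(Z₁+Z₂), |Z| = 4.230 Ω, ∠Z = 82.40°
cos φ = cos(82.40°) = 0.1322

0.1322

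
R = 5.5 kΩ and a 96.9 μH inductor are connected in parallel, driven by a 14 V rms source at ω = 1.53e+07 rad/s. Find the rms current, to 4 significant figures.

9.780 mA

X_L = ωL = 1483 Ω
Parallel: admittances add. Y = 1/R + 1/(jωL)
Y = (0.0001818 − j0.0006745) S
|Y| = 0.0006986 S → |Z| = 1/|Y| = 1431 Ω, ∠Z = −∠Y = 74.91°
I = V/|Z| = 14/1431 = 9.780 mA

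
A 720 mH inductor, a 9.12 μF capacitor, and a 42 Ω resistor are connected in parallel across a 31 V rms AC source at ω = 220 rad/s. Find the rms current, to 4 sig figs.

X_L = ωL = 158.4 Ω
X_C = 1/(ωC) = 498.4 Ω
Parallel: admittances add. Y = 1/R + 1/(jωL) + jωC
Y = (0.02381 − j0.004307) S
|Y| = 0.02420 S → |Z| = 1/|Y| = 41.33 Ω, ∠Z = −∠Y = 10.25°
I = V/|Z| = 31/41.33 = 750.1 mA

750.1 mA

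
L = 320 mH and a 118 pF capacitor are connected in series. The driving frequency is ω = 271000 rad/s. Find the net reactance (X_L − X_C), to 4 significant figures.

X_L = ωL = 86720 Ω
X_C = 1/(ωC) = 31270 Ω
X = 86720 − 31270 = 55450 Ω

55450 Ω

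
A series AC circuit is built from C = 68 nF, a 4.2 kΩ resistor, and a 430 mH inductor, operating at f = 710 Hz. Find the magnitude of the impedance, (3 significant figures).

4420 Ω

ω = 2πf = 4461 rad/s
X_L = ωL = 1920 Ω
X_C = 1/(ωC) = 3300 Ω
Net reactance X = X_L − X_C = -1380 Ω
Z = 4200 − j1380 Ω
|Z| = √(4200² + 1380²) = 4420 Ω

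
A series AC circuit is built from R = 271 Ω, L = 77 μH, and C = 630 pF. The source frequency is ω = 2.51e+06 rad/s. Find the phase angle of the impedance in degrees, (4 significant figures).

X_L = ωL = 193.3 Ω
X_C = 1/(ωC) = 632.4 Ω
Net reactance X = X_L − X_C = -439.1 Ω
Z = 271.0 − j439.1 Ω
|Z| = √(271.0² + 439.1²) = 516.0 Ω
∠Z = arctan(-439.1/271.0) = -58.32°

-58.32°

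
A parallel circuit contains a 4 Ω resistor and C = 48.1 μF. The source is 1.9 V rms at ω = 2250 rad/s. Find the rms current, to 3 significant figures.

X_C = 1/(ωC) = 9.24 Ω
Parallel: admittances add. Y = 1/R + jωC
Y = (0.250 + j0.108) S
|Y| = 0.272 S → |Z| = 1/|Y| = 3.67 Ω, ∠Z = −∠Y = -23.4°
I = V/|Z| = 1.9/3.67 = 518 mA

518 mA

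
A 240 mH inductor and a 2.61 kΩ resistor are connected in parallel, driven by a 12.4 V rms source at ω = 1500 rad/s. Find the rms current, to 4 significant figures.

34.77 mA

X_L = ωL = 360.0 Ω
Parallel: admittances add. Y = 1/R + 1/(jωL)
Y = (0.0003831 − j0.002778) S
|Y| = 0.002804 S → |Z| = 1/|Y| = 356.6 Ω, ∠Z = −∠Y = 82.15°
I = V/|Z| = 12.4/356.6 = 34.77 mA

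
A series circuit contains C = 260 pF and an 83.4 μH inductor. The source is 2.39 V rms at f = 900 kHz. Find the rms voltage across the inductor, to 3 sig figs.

5.41 V

ω = 2πf = 5.655e+06 rad/s
X_L = ωL = 472 Ω
X_C = 1/(ωC) = 680 Ω
Net reactance X = X_L − X_C = -209 Ω
Z = − j209 Ω
|Z| = √(0² + 209²) = 209 Ω
I = V/|Z| = 11.5 mA
V_L = I·|Z_L| = 0.0115 × 472 = 5.41 V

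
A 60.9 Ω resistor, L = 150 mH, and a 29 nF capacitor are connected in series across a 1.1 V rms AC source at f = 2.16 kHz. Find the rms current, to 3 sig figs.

ω = 2πf = 13570 rad/s
X_L = ωL = 2040 Ω
X_C = 1/(ωC) = 2540 Ω
Net reactance X = X_L − X_C = -505 Ω
Z = 60.9 − j505 Ω
|Z| = √(60.9² + 505²) = 509 Ω
I = V/|Z| = 1.1/509 = 2.16 mA

2.16 mA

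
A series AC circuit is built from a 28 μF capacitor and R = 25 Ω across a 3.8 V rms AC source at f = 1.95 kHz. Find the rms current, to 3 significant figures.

ω = 2πf = 12250 rad/s
X_C = 1/(ωC) = 2.91 Ω
Z = 25.0 − j2.91 Ω
|Z| = √(25.0² + 2.91²) = 25.2 Ω
I = V/|Z| = 3.8/25.2 = 151 mA

151 mA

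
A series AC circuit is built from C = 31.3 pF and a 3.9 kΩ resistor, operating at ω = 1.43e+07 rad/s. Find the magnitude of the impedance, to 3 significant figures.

4490 Ω

X_C = 1/(ωC) = 2230 Ω
Z = 3900 − j2230 Ω
|Z| = √(3900² + 2230²) = 4490 Ω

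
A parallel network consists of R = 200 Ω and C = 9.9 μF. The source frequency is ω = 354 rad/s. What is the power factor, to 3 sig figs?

X_C = 1/(ωC) = 285 Ω
Parallel: admittances add. Y = 1/R + jωC
Y = (0.00500 + j0.00350) S
|Y| = 0.00611 S → |Z| = 1/|Y| = 164 Ω, ∠Z = −∠Y = -35.0°
cos φ = cos(-35.0°) = 0.819

0.819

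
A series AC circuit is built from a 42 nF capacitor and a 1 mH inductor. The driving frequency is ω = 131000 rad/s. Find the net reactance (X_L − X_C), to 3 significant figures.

-50.8 Ω

X_L = ωL = 131 Ω
X_C = 1/(ωC) = 182 Ω
X = 131 − 182 = -50.8 Ω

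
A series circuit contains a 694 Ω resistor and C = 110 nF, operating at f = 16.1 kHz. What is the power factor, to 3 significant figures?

ω = 2πf = 101200 rad/s
X_C = 1/(ωC) = 89.9 Ω
Z = 694 − j89.9 Ω
|Z| = √(694² + 89.9²) = 700 Ω
∠Z = arctan(-89.9/694) = -7.38°
cos φ = cos(-7.38°) = 0.992

0.992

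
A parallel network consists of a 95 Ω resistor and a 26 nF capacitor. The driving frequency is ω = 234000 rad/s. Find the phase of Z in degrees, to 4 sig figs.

X_C = 1/(ωC) = 164.4 Ω
Parallel: admittances add. Y = 1/R + jωC
Y = (0.01053 + j0.006084) S
|Y| = 0.01216 S → |Z| = 1/|Y| = 82.25 Ω, ∠Z = −∠Y = -30.03°

-30.03°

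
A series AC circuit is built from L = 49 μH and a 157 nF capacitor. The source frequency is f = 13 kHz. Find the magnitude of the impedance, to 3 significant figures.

74.0 Ω

ω = 2πf = 81680 rad/s
X_L = ωL = 4.00 Ω
X_C = 1/(ωC) = 78.0 Ω
Net reactance X = X_L − X_C = -74.0 Ω
Z = − j74.0 Ω
|Z| = √(0² + 74.0²) = 74.0 Ω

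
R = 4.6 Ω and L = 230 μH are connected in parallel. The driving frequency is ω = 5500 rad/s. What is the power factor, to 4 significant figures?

0.2652

X_L = ωL = 1.265 Ω
Parallel: admittances add. Y = 1/R + 1/(jωL)
Y = (0.2174 − j0.7905) S
|Y| = 0.8199 S → |Z| = 1/|Y| = 1.220 Ω, ∠Z = −∠Y = 74.62°
cos φ = cos(74.62°) = 0.2652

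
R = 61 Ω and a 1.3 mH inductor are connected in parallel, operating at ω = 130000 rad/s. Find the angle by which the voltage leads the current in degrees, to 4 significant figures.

19.85°

X_L = ωL = 169.0 Ω
Parallel: admittances add. Y = 1/R + 1/(jωL)
Y = (0.01639 − j0.005917) S
|Y| = 0.01743 S → |Z| = 1/|Y| = 57.38 Ω, ∠Z = −∠Y = 19.85°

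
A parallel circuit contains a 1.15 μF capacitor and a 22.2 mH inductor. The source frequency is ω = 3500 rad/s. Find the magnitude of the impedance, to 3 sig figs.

113 Ω

X_L = ωL = 77.7 Ω
X_C = 1/(ωC) = 248 Ω
Parallel: admittances add. Y = 1/(jωL) + jωC
Y = (0 − j0.00885) S
|Y| = 0.00885 S → |Z| = 1/|Y| = 113 Ω, ∠Z = −∠Y = 90.0°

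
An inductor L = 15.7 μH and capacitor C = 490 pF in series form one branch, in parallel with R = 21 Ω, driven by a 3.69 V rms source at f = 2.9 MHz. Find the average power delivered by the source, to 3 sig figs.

648 mW

ω = 2πf = 1.822e+07 rad/s
X_L = ωL = 286 Ω
X_C = 1/(ωC) = 112 Ω
Branch 1: Z₁ = R = 21.0 Ω
Branch 2 (series LC): Z₂ = j(X_L − X_C) = j174 Ω
Parallel: Z = Z₁Z₂/(Z₁+Z₂), |Z| = 20.8 Ω, ∠Z = 6.88°
I = V/|Z| = 177 mA
P = VI cos φ = 3.69 × 0.177 × cos(6.88°) = 648 mW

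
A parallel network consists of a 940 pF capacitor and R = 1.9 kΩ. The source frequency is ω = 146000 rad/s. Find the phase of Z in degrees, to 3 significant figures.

X_C = 1/(ωC) = 7290 Ω
Parallel: admittances add. Y = 1/R + jωC
Y = (0.000526 + j0.000137) S
|Y| = 0.000544 S → |Z| = 1/|Y| = 1840 Ω, ∠Z = −∠Y = -14.6°

-14.6°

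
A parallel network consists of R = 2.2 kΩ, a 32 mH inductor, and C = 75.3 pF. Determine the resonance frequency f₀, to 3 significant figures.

ω₀ = 1/√(LC) = 1/√(0.032 × 7.53e-11) = 644200 rad/s
f₀ = ω₀/(2π) = 103 kHz

103 kHz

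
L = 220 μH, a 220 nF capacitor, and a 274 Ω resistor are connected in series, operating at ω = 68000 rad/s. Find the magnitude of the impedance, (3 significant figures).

279 Ω

X_L = ωL = 15.0 Ω
X_C = 1/(ωC) = 66.8 Ω
Net reactance X = X_L − X_C = -51.9 Ω
Z = 274 − j51.9 Ω
|Z| = √(274² + 51.9²) = 279 Ω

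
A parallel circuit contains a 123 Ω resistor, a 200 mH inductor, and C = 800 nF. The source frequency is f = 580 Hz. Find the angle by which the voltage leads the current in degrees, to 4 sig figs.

ω = 2πf = 3644 rad/s
X_L = ωL = 728.8 Ω
X_C = 1/(ωC) = 343.0 Ω
Parallel: admittances add. Y = 1/R + 1/(jωL) + jωC
Y = (0.008130 + j0.001543) S
|Y| = 0.008275 S → |Z| = 1/|Y| = 120.8 Ω, ∠Z = −∠Y = -10.75°

-10.75°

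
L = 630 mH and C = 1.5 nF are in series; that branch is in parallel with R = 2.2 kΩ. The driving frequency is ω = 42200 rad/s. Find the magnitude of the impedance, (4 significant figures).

X_L = ωL = 26590 Ω
X_C = 1/(ωC) = 15800 Ω
Branch 1: Z₁ = R = 2200 Ω
Branch 2 (series LC): Z₂ = j(X_L − X_C) = j10790 Ω
Parallel: Z = Z₁Z₂/(Z₁+Z₂), |Z| = 2156 Ω, ∠Z = 11.53°

2156 Ω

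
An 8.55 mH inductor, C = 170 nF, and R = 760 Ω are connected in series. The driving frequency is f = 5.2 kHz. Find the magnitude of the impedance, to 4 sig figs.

766.5 Ω

ω = 2πf = 32670 rad/s
X_L = ωL = 279.4 Ω
X_C = 1/(ωC) = 180.0 Ω
Net reactance X = X_L − X_C = 99.31 Ω
Z = 760.0 + j99.31 Ω
|Z| = √(760.0² + 99.31²) = 766.5 Ω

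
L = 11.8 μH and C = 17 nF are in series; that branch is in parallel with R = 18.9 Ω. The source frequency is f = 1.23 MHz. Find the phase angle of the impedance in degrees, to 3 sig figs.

ω = 2πf = 7.728e+06 rad/s
X_L = ωL = 91.2 Ω
X_C = 1/(ωC) = 7.61 Ω
Branch 1: Z₁ = R = 18.9 Ω
Branch 2 (series LC): Z₂ = j(X_L − X_C) = j83.6 Ω
Parallel: Z = Z₁Z₂/(Z₁+Z₂), |Z| = 18.4 Ω, ∠Z = 12.7°

12.7°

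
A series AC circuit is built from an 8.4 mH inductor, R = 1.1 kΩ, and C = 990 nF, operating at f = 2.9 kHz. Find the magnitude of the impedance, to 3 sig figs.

ω = 2πf = 18220 rad/s
X_L = ωL = 153 Ω
X_C = 1/(ωC) = 55.4 Ω
Net reactance X = X_L − X_C = 97.6 Ω
Z = 1100 + j97.6 Ω
|Z| = √(1100² + 97.6²) = 1100 Ω

1100 Ω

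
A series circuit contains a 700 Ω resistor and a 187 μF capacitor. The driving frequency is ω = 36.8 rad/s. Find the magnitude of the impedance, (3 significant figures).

X_C = 1/(ωC) = 145 Ω
Z = 700 − j145 Ω
|Z| = √(700² + 145²) = 715 Ω

715 Ω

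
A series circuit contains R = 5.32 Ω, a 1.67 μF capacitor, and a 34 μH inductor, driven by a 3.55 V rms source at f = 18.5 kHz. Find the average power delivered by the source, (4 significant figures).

ω = 2πf = 116200 rad/s
X_L = ωL = 3.952 Ω
X_C = 1/(ωC) = 5.151 Ω
Net reactance X = X_L − X_C = -1.199 Ω
Z = 5.320 − j1.199 Ω
|Z| = √(5.320² + 1.199²) = 5.454 Ω
∠Z = arctan(-1.199/5.320) = -12.70°
I = V/|Z| = 651.0 mA
P = VI cos φ = 3.55 × 0.6510 × cos(-12.70°) = 2.254 W

2.254 W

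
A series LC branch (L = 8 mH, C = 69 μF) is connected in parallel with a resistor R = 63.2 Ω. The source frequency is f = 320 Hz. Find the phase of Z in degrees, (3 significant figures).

ω = 2πf = 2011 rad/s
X_L = ωL = 16.1 Ω
X_C = 1/(ωC) = 7.21 Ω
Branch 1: Z₁ = R = 63.2 Ω
Branch 2 (series LC): Z₂ = j(X_L − X_C) = j8.88 Ω
Parallel: Z = Z₁Z₂/(Z₁+Z₂), |Z| = 8.79 Ω, ∠Z = 82.0°

82.0°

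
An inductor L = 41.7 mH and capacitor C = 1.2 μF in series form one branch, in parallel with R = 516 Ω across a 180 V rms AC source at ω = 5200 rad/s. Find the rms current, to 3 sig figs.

3.20 A

X_L = ωL = 217 Ω
X_C = 1/(ωC) = 160 Ω
Branch 1: Z₁ = R = 516 Ω
Branch 2 (series LC): Z₂ = j(X_L − X_C) = j56.6 Ω
Parallel: Z = Z₁Z₂/(Z₁+Z₂), |Z| = 56.2 Ω, ∠Z = 83.7°
I = V/|Z| = 180/56.2 = 3.20 A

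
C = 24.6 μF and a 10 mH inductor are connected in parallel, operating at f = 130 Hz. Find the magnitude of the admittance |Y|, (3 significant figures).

102 mS

ω = 2πf = 816.8 rad/s
X_L = ωL = 8.17 Ω
X_C = 1/(ωC) = 49.8 Ω
Parallel: admittances add. Y = 1/(jωL) + jωC
Y = (0 − j0.102) S
|Y| = 0.102 S → |Z| = 1/|Y| = 9.77 Ω, ∠Z = −∠Y = 90.0°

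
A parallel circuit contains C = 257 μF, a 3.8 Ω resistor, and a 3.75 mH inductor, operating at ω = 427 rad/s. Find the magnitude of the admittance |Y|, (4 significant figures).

578.1 mS

X_L = ωL = 1.601 Ω
X_C = 1/(ωC) = 9.113 Ω
Parallel: admittances add. Y = 1/R + 1/(jωL) + jωC
Y = (0.2632 − j0.5148) S
|Y| = 0.5781 S → |Z| = 1/|Y| = 1.730 Ω, ∠Z = −∠Y = 62.92°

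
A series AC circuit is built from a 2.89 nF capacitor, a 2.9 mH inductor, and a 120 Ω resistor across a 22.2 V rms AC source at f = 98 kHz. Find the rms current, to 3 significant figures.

18.1 mA

ω = 2πf = 615800 rad/s
X_L = ωL = 1790 Ω
X_C = 1/(ωC) = 562 Ω
Net reactance X = X_L − X_C = 1220 Ω
Z = 120 + j1220 Ω
|Z| = √(120² + 1220²) = 1230 Ω
I = V/|Z| = 22.2/1230 = 18.1 mA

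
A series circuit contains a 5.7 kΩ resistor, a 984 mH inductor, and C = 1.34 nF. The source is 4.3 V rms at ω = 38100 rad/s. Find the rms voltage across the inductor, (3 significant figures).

X_L = ωL = 37500 Ω
X_C = 1/(ωC) = 19600 Ω
Net reactance X = X_L − X_C = 17900 Ω
Z = 5700 + j17900 Ω
|Z| = √(5700² + 17900²) = 18800 Ω
I = V/|Z| = 229 μA
V_L = I·|Z_L| = 0.000229 × 37500 = 8.58 V

8.58 V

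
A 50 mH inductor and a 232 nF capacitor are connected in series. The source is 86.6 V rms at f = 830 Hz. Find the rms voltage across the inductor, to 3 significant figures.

39.9 V

ω = 2πf = 5215 rad/s
X_L = ωL = 261 Ω
X_C = 1/(ωC) = 827 Ω
Net reactance X = X_L − X_C = -566 Ω
Z = − j566 Ω
|Z| = √(0² + 566²) = 566 Ω
I = V/|Z| = 153 mA
V_L = I·|Z_L| = 0.153 × 261 = 39.9 V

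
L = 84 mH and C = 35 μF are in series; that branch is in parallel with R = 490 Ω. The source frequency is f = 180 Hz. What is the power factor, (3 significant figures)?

ω = 2πf = 1131 rad/s
X_L = ωL = 95.0 Ω
X_C = 1/(ωC) = 25.3 Ω
Branch 1: Z₁ = R = 490 Ω
Branch 2 (series LC): Z₂ = j(X_L − X_C) = j69.7 Ω
Parallel: Z = Z₁Z₂/(Z₁+Z₂), |Z| = 69.0 Ω, ∠Z = 81.9°
cos φ = cos(81.9°) = 0.141

0.141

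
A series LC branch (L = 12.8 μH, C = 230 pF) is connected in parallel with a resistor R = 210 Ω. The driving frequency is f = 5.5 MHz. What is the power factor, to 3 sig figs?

ω = 2πf = 3.456e+07 rad/s
X_L = ωL = 442 Ω
X_C = 1/(ωC) = 126 Ω
Branch 1: Z₁ = R = 210 Ω
Branch 2 (series LC): Z₂ = j(X_L − X_C) = j317 Ω
Parallel: Z = Z₁Z₂/(Z₁+Z₂), |Z| = 175 Ω, ∠Z = 33.6°
cos φ = cos(33.6°) = 0.833

0.833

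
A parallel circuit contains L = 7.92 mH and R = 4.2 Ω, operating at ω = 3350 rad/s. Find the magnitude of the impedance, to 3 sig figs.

X_L = ωL = 26.5 Ω
Parallel: admittances add. Y = 1/R + 1/(jωL)
Y = (0.238 − j0.0377) S
|Y| = 0.241 S → |Z| = 1/|Y| = 4.15 Ω, ∠Z = −∠Y = 9.00°

4.15 Ω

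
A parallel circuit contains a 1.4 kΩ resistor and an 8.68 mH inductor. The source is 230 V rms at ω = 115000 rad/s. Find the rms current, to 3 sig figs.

X_L = ωL = 998 Ω
Parallel: admittances add. Y = 1/R + 1/(jωL)
Y = (0.000714 − j0.00100) S
|Y| = 0.00123 S → |Z| = 1/|Y| = 813 Ω, ∠Z = −∠Y = 54.5°
I = V/|Z| = 230/813 = 283 mA

283 mA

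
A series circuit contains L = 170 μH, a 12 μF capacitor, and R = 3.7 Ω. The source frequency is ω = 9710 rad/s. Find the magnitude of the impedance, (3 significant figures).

7.86 Ω

X_L = ωL = 1.65 Ω
X_C = 1/(ωC) = 8.58 Ω
Net reactance X = X_L − X_C = -6.93 Ω
Z = 3.70 − j6.93 Ω
|Z| = √(3.70² + 6.93²) = 7.86 Ω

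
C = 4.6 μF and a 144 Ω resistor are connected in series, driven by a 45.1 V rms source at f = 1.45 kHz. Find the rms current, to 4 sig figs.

ω = 2πf = 9111 rad/s
X_C = 1/(ωC) = 23.86 Ω
Z = 144.0 − j23.86 Ω
|Z| = √(144.0² + 23.86²) = 146.0 Ω
I = V/|Z| = 45.1/146.0 = 309.0 mA

309.0 mA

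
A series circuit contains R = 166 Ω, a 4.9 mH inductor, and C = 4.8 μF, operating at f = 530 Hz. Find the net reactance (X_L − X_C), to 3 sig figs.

-46.2 Ω

ω = 2πf = 3330 rad/s
X_L = ωL = 16.3 Ω
X_C = 1/(ωC) = 62.6 Ω
X = 16.3 − 62.6 = -46.2 Ω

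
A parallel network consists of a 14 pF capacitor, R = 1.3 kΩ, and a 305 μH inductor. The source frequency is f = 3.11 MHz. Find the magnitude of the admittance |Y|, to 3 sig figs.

ω = 2πf = 1.954e+07 rad/s
X_L = ωL = 5960 Ω
X_C = 1/(ωC) = 3660 Ω
Parallel: admittances add. Y = 1/R + 1/(jωL) + jωC
Y = (0.000769 + j0.000106) S
|Y| = 0.000776 S → |Z| = 1/|Y| = 1290 Ω, ∠Z = −∠Y = -7.83°

776 μS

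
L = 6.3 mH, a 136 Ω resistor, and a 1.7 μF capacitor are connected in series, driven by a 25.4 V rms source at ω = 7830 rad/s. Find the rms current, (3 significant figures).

X_L = ωL = 49.3 Ω
X_C = 1/(ωC) = 75.1 Ω
Net reactance X = X_L − X_C = -25.8 Ω
Z = 136 − j25.8 Ω
|Z| = √(136² + 25.8²) = 138 Ω
I = V/|Z| = 25.4/138 = 183 mA

183 mA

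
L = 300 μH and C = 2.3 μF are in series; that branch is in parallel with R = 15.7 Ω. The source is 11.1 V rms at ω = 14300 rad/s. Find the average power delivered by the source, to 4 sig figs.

X_L = ωL = 4.290 Ω
X_C = 1/(ωC) = 30.40 Ω
Branch 1: Z₁ = R = 15.70 Ω
Branch 2 (series LC): Z₂ = j(X_L − X_C) = −j26.11 Ω
Parallel: Z = Z₁Z₂/(Z₁+Z₂), |Z| = 13.46 Ω, ∠Z = -31.01°
I = V/|Z| = 824.9 mA
P = VI cos φ = 11.1 × 0.8249 × cos(-31.01°) = 7.848 W

7.848 W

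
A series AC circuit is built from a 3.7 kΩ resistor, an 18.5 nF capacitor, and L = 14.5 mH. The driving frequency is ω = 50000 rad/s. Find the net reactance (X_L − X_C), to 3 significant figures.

-356 Ω

X_L = ωL = 725 Ω
X_C = 1/(ωC) = 1080 Ω
X = 725 − 1080 = -356 Ω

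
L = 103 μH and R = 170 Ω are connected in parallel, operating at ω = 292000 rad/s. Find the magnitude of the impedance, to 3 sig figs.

29.6 Ω

X_L = ωL = 30.1 Ω
Parallel: admittances add. Y = 1/R + 1/(jωL)
Y = (0.00588 − j0.0332) S
|Y| = 0.0338 S → |Z| = 1/|Y| = 29.6 Ω, ∠Z = −∠Y = 80.0°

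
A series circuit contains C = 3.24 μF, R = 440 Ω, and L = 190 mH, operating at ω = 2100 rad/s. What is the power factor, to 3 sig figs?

X_L = ωL = 399 Ω
X_C = 1/(ωC) = 147 Ω
Net reactance X = X_L − X_C = 252 Ω
Z = 440 + j252 Ω
|Z| = √(440² + 252²) = 507 Ω
∠Z = arctan(252/440) = 29.8°
cos φ = cos(29.8°) = 0.868

0.868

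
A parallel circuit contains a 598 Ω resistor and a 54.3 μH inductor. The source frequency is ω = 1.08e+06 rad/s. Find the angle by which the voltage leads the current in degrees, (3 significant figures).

X_L = ωL = 58.6 Ω
Parallel: admittances add. Y = 1/R + 1/(jωL)
Y = (0.00167 − j0.0171) S
|Y| = 0.0171 S → |Z| = 1/|Y| = 58.4 Ω, ∠Z = −∠Y = 84.4°

84.4°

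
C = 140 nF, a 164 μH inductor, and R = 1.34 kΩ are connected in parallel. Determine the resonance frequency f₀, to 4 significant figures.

ω₀ = 1/√(LC) = 1/√(0.000164 × 1.4e-07) = 208700 rad/s
f₀ = ω₀/(2π) = 33.21 kHz

33.21 kHz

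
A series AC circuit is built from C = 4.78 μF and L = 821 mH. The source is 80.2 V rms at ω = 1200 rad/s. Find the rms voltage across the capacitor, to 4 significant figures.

X_L = ωL = 985.2 Ω
X_C = 1/(ωC) = 174.3 Ω
Net reactance X = X_L − X_C = 810.9 Ω
Z = j810.9 Ω
|Z| = √(0² + 810.9²) = 810.9 Ω
I = V/|Z| = 98.91 mA
V_C = I·|Z_C| = 0.09891 × 174.3 = 17.24 V

17.24 V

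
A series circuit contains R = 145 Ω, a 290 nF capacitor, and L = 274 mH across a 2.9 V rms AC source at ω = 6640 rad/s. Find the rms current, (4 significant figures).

X_L = ωL = 1819 Ω
X_C = 1/(ωC) = 519.3 Ω
Net reactance X = X_L − X_C = 1300 Ω
Z = 145.0 + j1300 Ω
|Z| = √(145.0² + 1300²) = 1308 Ω
I = V/|Z| = 2.9/1308 = 2.217 mA

2.217 mA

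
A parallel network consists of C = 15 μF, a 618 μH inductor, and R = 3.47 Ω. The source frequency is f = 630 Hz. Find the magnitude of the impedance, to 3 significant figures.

2.21 Ω

ω = 2πf = 3958 rad/s
X_L = ωL = 2.45 Ω
X_C = 1/(ωC) = 16.8 Ω
Parallel: admittances add. Y = 1/R + 1/(jωL) + jωC
Y = (0.288 − j0.349) S
|Y| = 0.453 S → |Z| = 1/|Y| = 2.21 Ω, ∠Z = −∠Y = 50.5°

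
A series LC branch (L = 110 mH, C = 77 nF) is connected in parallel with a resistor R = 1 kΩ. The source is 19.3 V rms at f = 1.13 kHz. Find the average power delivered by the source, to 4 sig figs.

ω = 2πf = 7100 rad/s
X_L = ωL = 781.0 Ω
X_C = 1/(ωC) = 1829 Ω
Branch 1: Z₁ = R = 1000 Ω
Branch 2 (series LC): Z₂ = j(X_L − X_C) = −j1048 Ω
Parallel: Z = Z₁Z₂/(Z₁+Z₂), |Z| = 723.5 Ω, ∠Z = -43.65°
I = V/|Z| = 26.67 mA
P = VI cos φ = 19.3 × 0.02667 × cos(-43.65°) = 372.5 mW

372.5 mW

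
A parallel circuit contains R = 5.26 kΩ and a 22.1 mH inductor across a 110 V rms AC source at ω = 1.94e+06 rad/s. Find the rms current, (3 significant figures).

21.1 mA

X_L = ωL = 42900 Ω
Parallel: admittances add. Y = 1/R + 1/(jωL)
Y = (0.000190 − j2.33e-05) S
|Y| = 0.000192 S → |Z| = 1/|Y| = 5220 Ω, ∠Z = −∠Y = 6.99°
I = V/|Z| = 110/5220 = 21.1 mA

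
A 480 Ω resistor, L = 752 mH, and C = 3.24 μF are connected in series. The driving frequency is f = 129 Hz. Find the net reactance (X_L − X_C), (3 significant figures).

ω = 2πf = 810.5 rad/s
X_L = ωL = 610 Ω
X_C = 1/(ωC) = 381 Ω
X = 610 − 381 = 229 Ω

229 Ω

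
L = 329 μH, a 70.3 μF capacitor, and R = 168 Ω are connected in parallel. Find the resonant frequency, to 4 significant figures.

ω₀ = 1/√(LC) = 1/√(0.000329 × 7.03e-05) = 6575 rad/s
f₀ = ω₀/(2π) = 1.047 kHz

1.047 kHz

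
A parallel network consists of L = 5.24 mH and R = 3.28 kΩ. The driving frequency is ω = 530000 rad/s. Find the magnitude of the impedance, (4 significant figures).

2119 Ω

X_L = ωL = 2777 Ω
Parallel: admittances add. Y = 1/R + 1/(jωL)
Y = (0.0003049 − j0.0003601) S
|Y| = 0.0004718 S → |Z| = 1/|Y| = 2119 Ω, ∠Z = −∠Y = 49.75°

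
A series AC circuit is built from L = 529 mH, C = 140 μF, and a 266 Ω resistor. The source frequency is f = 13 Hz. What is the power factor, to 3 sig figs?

0.986

ω = 2πf = 81.68 rad/s
X_L = ωL = 43.2 Ω
X_C = 1/(ωC) = 87.4 Ω
Net reactance X = X_L − X_C = -44.2 Ω
Z = 266 − j44.2 Ω
|Z| = √(266² + 44.2²) = 270 Ω
∠Z = arctan(-44.2/266) = -9.44°
cos φ = cos(-9.44°) = 0.986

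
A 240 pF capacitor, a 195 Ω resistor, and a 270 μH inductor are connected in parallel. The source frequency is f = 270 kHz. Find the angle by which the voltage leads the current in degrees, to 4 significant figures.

ω = 2πf = 1.696e+06 rad/s
X_L = ωL = 458.0 Ω
X_C = 1/(ωC) = 2456 Ω
Parallel: admittances add. Y = 1/R + 1/(jωL) + jωC
Y = (0.005128 − j0.001776) S
|Y| = 0.005427 S → |Z| = 1/|Y| = 184.3 Ω, ∠Z = −∠Y = 19.10°

19.10°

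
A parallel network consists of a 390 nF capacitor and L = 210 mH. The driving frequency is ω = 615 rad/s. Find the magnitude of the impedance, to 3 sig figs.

133 Ω

X_L = ωL = 129 Ω
X_C = 1/(ωC) = 4170 Ω
Parallel: admittances add. Y = 1/(jωL) + jωC
Y = (0 − j0.00750) S
|Y| = 0.00750 S → |Z| = 1/|Y| = 133 Ω, ∠Z = −∠Y = 90.0°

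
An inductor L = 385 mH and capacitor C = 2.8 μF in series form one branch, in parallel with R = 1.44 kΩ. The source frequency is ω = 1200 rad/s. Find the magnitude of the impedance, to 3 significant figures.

163 Ω

X_L = ωL = 462 Ω
X_C = 1/(ωC) = 298 Ω
Branch 1: Z₁ = R = 1440 Ω
Branch 2 (series LC): Z₂ = j(X_L − X_C) = j164 Ω
Parallel: Z = Z₁Z₂/(Z₁+Z₂), |Z| = 163 Ω, ∠Z = 83.5°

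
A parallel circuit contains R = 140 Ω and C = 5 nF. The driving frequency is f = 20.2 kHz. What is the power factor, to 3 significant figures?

ω = 2πf = 126900 rad/s
X_C = 1/(ωC) = 1580 Ω
Parallel: admittances add. Y = 1/R + jωC
Y = (0.00714 + j0.000635) S
|Y| = 0.00717 S → |Z| = 1/|Y| = 139 Ω, ∠Z = −∠Y = -5.08°
cos φ = cos(-5.08°) = 0.996

0.996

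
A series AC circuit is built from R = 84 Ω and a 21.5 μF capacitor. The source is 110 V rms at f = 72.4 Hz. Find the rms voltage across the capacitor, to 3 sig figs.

ω = 2πf = 454.9 rad/s
X_C = 1/(ωC) = 102 Ω
Z = 84.0 − j102 Ω
|Z| = √(84.0² + 102²) = 132 Ω
I = V/|Z| = 831 mA
V_C = I·|Z_C| = 0.831 × 102 = 85.0 V

85.0 V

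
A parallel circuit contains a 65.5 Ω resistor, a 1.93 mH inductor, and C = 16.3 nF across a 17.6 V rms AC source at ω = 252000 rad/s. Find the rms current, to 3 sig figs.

271 mA

X_L = ωL = 486 Ω
X_C = 1/(ωC) = 243 Ω
Parallel: admittances add. Y = 1/R + 1/(jωL) + jωC
Y = (0.0153 + j0.00205) S
|Y| = 0.0154 S → |Z| = 1/|Y| = 64.9 Ω, ∠Z = −∠Y = -7.65°
I = V/|Z| = 17.6/64.9 = 271 mA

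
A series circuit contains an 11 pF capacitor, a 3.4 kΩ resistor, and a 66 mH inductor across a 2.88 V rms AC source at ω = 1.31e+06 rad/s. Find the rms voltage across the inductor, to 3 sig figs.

X_L = ωL = 86500 Ω
X_C = 1/(ωC) = 69400 Ω
Net reactance X = X_L − X_C = 17100 Ω
Z = 3400 + j17100 Ω
|Z| = √(3400² + 17100²) = 17400 Ω
I = V/|Z| = 166 μA
V_L = I·|Z_L| = 0.000166 × 86500 = 14.3 V

14.3 V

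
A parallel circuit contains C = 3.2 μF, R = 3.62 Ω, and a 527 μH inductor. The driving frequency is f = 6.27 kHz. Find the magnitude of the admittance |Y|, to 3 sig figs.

ω = 2πf = 39400 rad/s
X_L = ωL = 20.8 Ω
X_C = 1/(ωC) = 7.93 Ω
Parallel: admittances add. Y = 1/R + 1/(jωL) + jωC
Y = (0.276 + j0.0779) S
|Y| = 0.287 S → |Z| = 1/|Y| = 3.48 Ω, ∠Z = −∠Y = -15.7°

287 mS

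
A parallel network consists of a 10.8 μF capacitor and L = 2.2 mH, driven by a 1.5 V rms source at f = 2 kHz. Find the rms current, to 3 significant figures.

149 mA

ω = 2πf = 12570 rad/s
X_L = ωL = 27.6 Ω
X_C = 1/(ωC) = 7.37 Ω
Parallel: admittances add. Y = 1/(jωL) + jωC
Y = (0 + j0.0995) S
|Y| = 0.0995 S → |Z| = 1/|Y| = 10.0 Ω, ∠Z = −∠Y = -90.0°
I = V/|Z| = 1.5/10.0 = 149 mA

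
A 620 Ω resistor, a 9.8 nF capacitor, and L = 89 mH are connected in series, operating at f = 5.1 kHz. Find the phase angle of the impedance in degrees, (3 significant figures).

-28.2°

ω = 2πf = 32040 rad/s
X_L = ωL = 2850 Ω
X_C = 1/(ωC) = 3180 Ω
Net reactance X = X_L − X_C = -332 Ω
Z = 620 − j332 Ω
|Z| = √(620² + 332²) = 704 Ω
∠Z = arctan(-332/620) = -28.2°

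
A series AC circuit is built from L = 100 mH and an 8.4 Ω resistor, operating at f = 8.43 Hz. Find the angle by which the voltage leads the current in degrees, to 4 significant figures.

ω = 2πf = 52.97 rad/s
X_L = ωL = 5.297 Ω
Z = 8.400 + j5.297 Ω
|Z| = √(8.400² + 5.297²) = 9.931 Ω
∠Z = arctan(5.297/8.400) = 32.23°

32.23°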